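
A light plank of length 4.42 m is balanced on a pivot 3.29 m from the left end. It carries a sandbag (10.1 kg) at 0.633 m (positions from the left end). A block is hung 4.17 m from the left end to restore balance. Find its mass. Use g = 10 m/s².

Sum moments about the pivot (at 3.29 m from the left end) (the support reaction has zero arm there).
Sandbag: 10.1 × 10 = 101 N down at 0.633 m → arm 2.657 m, τ = 101 × 2.657 = 268.4 N·m counterclockwise.
Net moment of known loads = 268.4 N·m counterclockwise.
An unknown mass m at 4.17 m has arm 0.88 m; its moment is m·g·0.88 clockwise.
Setting net torque to zero: m × 10 × 0.88 = 268.4 → m = 268.4 / (10 × 0.88) = 30.5 kg.

m ≈ 30.5 kg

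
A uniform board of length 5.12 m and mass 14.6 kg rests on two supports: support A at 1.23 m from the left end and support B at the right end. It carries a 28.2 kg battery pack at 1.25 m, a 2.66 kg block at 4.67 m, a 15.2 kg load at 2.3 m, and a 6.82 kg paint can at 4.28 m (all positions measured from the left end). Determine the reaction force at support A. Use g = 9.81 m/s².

Taking torques about support B:
Beam weight: 14.6 × 9.81 = 143.2 N down at 2.56 m → arm 2.56 m, τ = 143.2 × 2.56 = 366.6 N·m counterclockwise.
Battery pack: 28.2 × 9.81 = 276.6 N down at 1.25 m → arm 3.87 m, τ = 276.6 × 3.87 = 1070 N·m counterclockwise.
Block: 2.66 × 9.81 = 26.09 N down at 4.67 m → arm 0.45 m, τ = 26.09 × 0.45 = 11.74 N·m counterclockwise.
Load: 15.2 × 9.81 = 149.1 N down at 2.3 m → arm 2.82 m, τ = 149.1 × 2.82 = 420.5 N·m counterclockwise.
Paint can: 6.82 × 9.81 = 66.9 N down at 4.28 m → arm 0.84 m, τ = 66.9 × 0.84 = 56.2 N·m counterclockwise.
Net load moment about support B = 1925 N·m counterclockwise.
Reaction R at support A is upward at 1.23 m, arm 3.89 m → moment R × 3.89 clockwise.
For rotational equilibrium, R × 3.89 = 1925, so R = 495 N.

R_A ≈ 495 N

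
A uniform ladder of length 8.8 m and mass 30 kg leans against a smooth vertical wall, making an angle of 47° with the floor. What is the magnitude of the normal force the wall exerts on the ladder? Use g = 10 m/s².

N_wall ≈ 140 N

Sum moments about the foot of the ladder (the floor normal and friction both act there and drop out).
Ladder weight 30×10 = 300 N acts at 4.4 m along the ladder; its horizontal arm is 4.4·cos47° = 3.001 m → τ = 900.3 N·m clockwise.
Wall normal N acts horizontally at the top; its moment arm is the height L sinθ = 8.8·sin47° = 6.436 m, counterclockwise.
Setting net torque to zero: N × 6.436 = 900.3 → N = 140 N.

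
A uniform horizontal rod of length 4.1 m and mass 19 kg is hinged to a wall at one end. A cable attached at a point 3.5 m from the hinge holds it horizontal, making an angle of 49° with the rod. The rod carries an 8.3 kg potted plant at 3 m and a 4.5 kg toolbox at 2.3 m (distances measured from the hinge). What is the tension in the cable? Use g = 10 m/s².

T ≈ 281 N

Choose the hinge as the axis so the unknown hinge reaction has zero arm there.
Beam weight: 19 × 10 = 190 N down at 2.05 m → arm 2.05 m, τ = 190 × 2.05 = 389.5 N·m clockwise.
Potted plant: 8.3 × 10 = 83 N down at 3 m → arm 3 m, τ = 83 × 3 = 249 N·m clockwise.
Toolbox: 4.5 × 10 = 45 N down at 2.3 m → arm 2.3 m, τ = 45 × 2.3 = 103.5 N·m clockwise.
Total clockwise load moment = 742 N·m.
The cable tension T acts at 3.5 m; only its component perpendicular to the rod, T sinθ, produces torque. sin 49° = 0.7547.
Balancing moments: T × 3.5 × 0.7547 = 742, giving T = 742 / 2.641 = 281 N.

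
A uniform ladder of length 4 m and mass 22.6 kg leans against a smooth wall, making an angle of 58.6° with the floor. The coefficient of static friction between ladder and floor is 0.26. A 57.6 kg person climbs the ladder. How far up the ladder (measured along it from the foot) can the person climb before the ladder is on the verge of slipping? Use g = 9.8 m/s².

Taking torques about the foot of the ladder:
Ladder weight 22.6×9.8 = 221.5 N acts at 2 m along the ladder; its horizontal arm is 2·cos58.6° = 1.042 m → τ = 230.8 N·m clockwise.
Person weight 57.6×9.8 = 564.5 N at distance d → arm d·cos58.6° → τ = 564.5·d·0.521 clockwise.
Wall normal N at the top has arm L sinθ = 3.414 m counterclockwise, so Στ = 0 gives N·3.414 = 230.8 + 294.1·d.
ΣFy = 0 ⇒ N_floor = 786 N, so the maximum friction is μ_s·N_floor = 0.26×786 = 204.4 N. ΣFx = 0 ⇒ N_wall = f, so at the slipping point N = 204.4 N.
Substituting: 204.4×3.414 = 230.8 + 294.1·d ⇒ d = (697.8 − 230.8) / 294.1 = 1.59 m.

d ≈ 1.59 m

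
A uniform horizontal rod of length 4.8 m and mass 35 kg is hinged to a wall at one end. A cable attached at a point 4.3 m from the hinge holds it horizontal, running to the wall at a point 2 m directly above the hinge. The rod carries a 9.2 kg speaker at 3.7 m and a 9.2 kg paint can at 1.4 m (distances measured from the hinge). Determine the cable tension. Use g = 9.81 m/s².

Taking torques about the hinge:
Beam weight: 35 × 9.81 = 343.4 N down at 2.4 m → arm 2.4 m, τ = 343.4 × 2.4 = 824.2 N·m clockwise.
Speaker: 9.2 × 9.81 = 90.25 N down at 3.7 m → arm 3.7 m, τ = 90.25 × 3.7 = 333.9 N·m clockwise.
Paint can: 9.2 × 9.81 = 90.25 N down at 1.4 m → arm 1.4 m, τ = 90.25 × 1.4 = 126.3 N·m clockwise.
Total clockwise load moment = 1284 N·m.
The cable tension T acts at 4.3 m; only its component perpendicular to the rod, T sinθ, produces torque. sinθ = h/√(h²+d²) = 2/√(2²+4.3²) = 0.4217.
Setting net torque to zero: T × 4.3 × 0.4217 = 1284 → T = 1284 / 1.813 = 708 N.

T ≈ 708 N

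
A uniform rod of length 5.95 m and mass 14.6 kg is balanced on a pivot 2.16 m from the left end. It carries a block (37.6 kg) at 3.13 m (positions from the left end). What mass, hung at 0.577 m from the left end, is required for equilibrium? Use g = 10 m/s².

m ≈ 30.6 kg

Take moments about the pivot (at 2.16 m from the left end).
Beam weight: 14.6 × 10 = 146 N down at 2.975 m → arm 0.815 m, τ = 146 × 0.815 = 119 N·m clockwise.
Block: 37.6 × 10 = 376 N down at 3.13 m → arm 0.97 m, τ = 376 × 0.97 = 364.7 N·m clockwise.
Net moment of known loads = 483.7 N·m clockwise.
An unknown mass m at 0.577 m has arm 1.583 m; its moment is m·g·1.583 counterclockwise.
Balancing moments: m × 10 × 1.583 = 483.7, giving m = 483.7 / (10 × 1.583) = 30.6 kg.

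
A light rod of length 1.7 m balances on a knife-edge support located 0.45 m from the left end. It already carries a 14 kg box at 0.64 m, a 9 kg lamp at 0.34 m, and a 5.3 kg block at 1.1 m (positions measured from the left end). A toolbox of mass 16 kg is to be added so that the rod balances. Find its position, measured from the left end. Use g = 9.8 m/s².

x ≈ 0.13 m from the left end

Take moments about the knife-edge support (at 0.45 m from the left end).
Box: 14 × 9.8 = 137.2 N down at 0.64 m → arm 0.19 m, τ = 137.2 × 0.19 = 26.07 N·m clockwise.
Lamp: 9 × 9.8 = 88.2 N down at 0.34 m → arm 0.11 m, τ = 88.2 × 0.11 = 9.702 N·m counterclockwise.
Block: 5.3 × 9.8 = 51.94 N down at 1.1 m → arm 0.65 m, τ = 51.94 × 0.65 = 33.76 N·m clockwise.
Net moment of existing loads = 50.13 N·m clockwise.
The toolbox weighs 16 × 9.8 = 156.8 N and must supply an equal counterclockwise moment, so its lever arm about the knife-edge support is 50.13 / 156.8 = 0.32 m.
That puts it at 0.45 − 0.32 = 0.13 m from the left end.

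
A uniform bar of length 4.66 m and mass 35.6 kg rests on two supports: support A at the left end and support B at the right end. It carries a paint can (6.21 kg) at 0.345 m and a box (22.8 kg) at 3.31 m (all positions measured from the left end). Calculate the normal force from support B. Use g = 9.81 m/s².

Taking torques about support A:
Beam weight: 35.6 × 9.81 = 349.2 N down at 2.33 m → arm 2.33 m, τ = 349.2 × 2.33 = 813.6 N·m clockwise.
Paint can: 6.21 × 9.81 = 60.92 N down at 0.345 m → arm 0.345 m, τ = 60.92 × 0.345 = 21.02 N·m clockwise.
Box: 22.8 × 9.81 = 223.7 N down at 3.31 m → arm 3.31 m, τ = 223.7 × 3.31 = 740.4 N·m clockwise.
Net load moment about support A = 1575 N·m clockwise.
Reaction R at support B is upward at 4.66 m, arm 4.66 m → moment R × 4.66 counterclockwise.
Setting net torque to zero: R × 4.66 = 1575 → R = 338 N.

R_B ≈ 338 N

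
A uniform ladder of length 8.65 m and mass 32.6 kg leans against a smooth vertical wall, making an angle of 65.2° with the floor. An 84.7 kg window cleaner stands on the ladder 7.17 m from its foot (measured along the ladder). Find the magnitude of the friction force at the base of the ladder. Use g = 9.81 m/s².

f ≈ 392 N

Take moments about the foot of the ladder.
Ladder weight 32.6×9.81 = 319.8 N acts at 4.325 m along the ladder; its horizontal arm is 4.325·cos65.2° = 1.814 m → τ = 580.1 N·m clockwise.
Window cleaner: 84.7×9.81 = 830.9 N at 7.17 m → arm 3.007 m → τ = 2499 N·m clockwise.
Wall normal N acts horizontally at the top; its moment arm is the height L sinθ = 8.65·sin65.2° = 7.852 m, counterclockwise.
Balancing moments: N × 7.852 = 3079, giving N = 392 N.
ΣFx = 0: friction at the foot balances the wall's push, so f = N_wall = 392 N.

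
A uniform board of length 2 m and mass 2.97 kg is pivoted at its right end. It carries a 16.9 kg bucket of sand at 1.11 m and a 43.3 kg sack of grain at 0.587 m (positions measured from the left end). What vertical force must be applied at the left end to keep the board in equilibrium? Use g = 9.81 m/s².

F ≈ 388 N

Taking torques about the right end:
Beam weight: 2.97 × 9.81 = 29.14 N down at 1 m → arm 1 m, τ = 29.14 × 1 = 29.14 N·m counterclockwise.
Bucket of sand: 16.9 × 9.81 = 165.8 N down at 1.11 m → arm 0.89 m, τ = 165.8 × 0.89 = 147.6 N·m counterclockwise.
Sack of grain: 43.3 × 9.81 = 424.8 N down at 0.587 m → arm 1.413 m, τ = 424.8 × 1.413 = 600.2 N·m counterclockwise.
Net moment of the loads = 776.9 N·m counterclockwise.
The upward force F acts at the left end, arm 2 m, giving F × 2 clockwise.
Στ = 0 ⇒ F × 2 = 776.9 ⇒ F = 776.9 / 2 = 388 N.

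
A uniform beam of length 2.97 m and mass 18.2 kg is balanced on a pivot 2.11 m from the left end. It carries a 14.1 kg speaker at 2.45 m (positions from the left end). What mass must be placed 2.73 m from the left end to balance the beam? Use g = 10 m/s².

m ≈ 10.6 kg

Sum moments about the pivot (at 2.11 m from the left end) (the support reaction has zero arm there).
Beam weight: 18.2 × 10 = 182 N down at 1.485 m → arm 0.625 m, τ = 182 × 0.625 = 113.8 N·m counterclockwise.
Speaker: 14.1 × 10 = 141 N down at 2.45 m → arm 0.34 m, τ = 141 × 0.34 = 47.94 N·m clockwise.
Net moment of known loads = 65.86 N·m counterclockwise.
An unknown mass m at 2.73 m has arm 0.62 m; its moment is m·g·0.62 clockwise.
Balancing moments: m × 10 × 0.62 = 65.86, giving m = 65.86 / (10 × 0.62) = 10.6 kg.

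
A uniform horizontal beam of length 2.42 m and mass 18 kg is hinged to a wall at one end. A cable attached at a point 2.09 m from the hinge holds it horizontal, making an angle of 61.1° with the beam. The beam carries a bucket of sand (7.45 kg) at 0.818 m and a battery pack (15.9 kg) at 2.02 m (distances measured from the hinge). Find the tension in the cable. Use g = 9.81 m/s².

T ≈ 322 N

Taking torques about the hinge:
Beam weight: 18 × 9.81 = 176.6 N down at 1.21 m → arm 1.21 m, τ = 176.6 × 1.21 = 213.7 N·m clockwise.
Bucket of sand: 7.45 × 9.81 = 73.08 N down at 0.818 m → arm 0.818 m, τ = 73.08 × 0.818 = 59.78 N·m clockwise.
Battery pack: 15.9 × 9.81 = 156 N down at 2.02 m → arm 2.02 m, τ = 156 × 2.02 = 315.1 N·m clockwise.
Total clockwise load moment = 588.6 N·m.
The cable tension T acts at 2.09 m; only its component perpendicular to the beam, T sinθ, produces torque. sin 61.1° = 0.8755.
Στ = 0 ⇒ T × 2.09 × 0.8755 = 588.6 ⇒ T = 588.6 / 1.83 = 322 N.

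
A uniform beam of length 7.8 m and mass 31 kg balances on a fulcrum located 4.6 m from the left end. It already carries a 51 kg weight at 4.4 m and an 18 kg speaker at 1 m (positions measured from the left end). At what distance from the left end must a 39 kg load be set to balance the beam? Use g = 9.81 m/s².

x ≈ 7.08 m from the left end

About the fulcrum (at 4.6 m from the left end):
Beam weight: 31 × 9.81 = 304.1 N down at 3.9 m → arm 0.7 m, τ = 304.1 × 0.7 = 212.9 N·m counterclockwise.
Weight: 51 × 9.81 = 500.3 N down at 4.4 m → arm 0.2 m, τ = 500.3 × 0.2 = 100.1 N·m counterclockwise.
Speaker: 18 × 9.81 = 176.6 N down at 1 m → arm 3.6 m, τ = 176.6 × 3.6 = 635.8 N·m counterclockwise.
Net moment of existing loads = 948.8 N·m counterclockwise.
The load weighs 39 × 9.81 = 382.6 N and must supply an equal clockwise moment, so its lever arm about the fulcrum is 948.8 / 382.6 = 2.48 m.
That puts it at 4.6 + 2.48 = 7.08 m from the left end.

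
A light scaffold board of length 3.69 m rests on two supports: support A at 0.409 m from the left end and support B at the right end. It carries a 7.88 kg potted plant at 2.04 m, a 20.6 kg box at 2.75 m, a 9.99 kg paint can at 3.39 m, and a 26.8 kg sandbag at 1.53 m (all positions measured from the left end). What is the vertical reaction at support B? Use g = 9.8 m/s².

R_B ≈ 361 N

Taking torques about support A:
Potted plant: 7.88 × 9.8 = 77.22 N down at 2.04 m → arm 1.631 m, τ = 77.22 × 1.631 = 125.9 N·m clockwise.
Box: 20.6 × 9.8 = 201.9 N down at 2.75 m → arm 2.341 m, τ = 201.9 × 2.341 = 472.6 N·m clockwise.
Paint can: 9.99 × 9.8 = 97.9 N down at 3.39 m → arm 2.981 m, τ = 97.9 × 2.981 = 291.8 N·m clockwise.
Sandbag: 26.8 × 9.8 = 262.6 N down at 1.53 m → arm 1.121 m, τ = 262.6 × 1.121 = 294.4 N·m clockwise.
Net load moment about support A = 1185 N·m clockwise.
Reaction R at support B is upward at 3.69 m, arm 3.281 m → moment R × 3.281 counterclockwise.
Balancing moments: R × 3.281 = 1185, giving R = 361 N.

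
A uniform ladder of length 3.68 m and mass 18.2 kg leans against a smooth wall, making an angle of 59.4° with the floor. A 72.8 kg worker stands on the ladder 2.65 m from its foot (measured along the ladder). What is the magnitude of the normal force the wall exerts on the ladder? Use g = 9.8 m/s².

N_wall ≈ 357 N

Taking torques about the foot of the ladder:
Ladder weight 18.2×9.8 = 178.4 N acts at 1.84 m along the ladder; its horizontal arm is 1.84·cos59.4° = 0.9366 m → τ = 167.1 N·m clockwise.
Worker: 72.8×9.8 = 713.4 N at 2.65 m → arm 1.349 m → τ = 962.4 N·m clockwise.
Wall normal N acts horizontally at the top; its moment arm is the height L sinθ = 3.68·sin59.4° = 3.168 m, counterclockwise.
For rotational equilibrium, N × 3.168 = 1130, so N = 357 N.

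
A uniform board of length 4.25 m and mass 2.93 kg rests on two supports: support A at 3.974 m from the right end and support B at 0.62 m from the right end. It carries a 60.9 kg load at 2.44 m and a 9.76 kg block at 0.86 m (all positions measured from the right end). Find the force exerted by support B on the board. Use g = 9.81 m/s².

R_B ≈ 378 N

Taking torques about support A:
Beam weight: 2.93 × 9.81 = 28.74 N down at 2.125 m → arm 1.849 m, τ = 28.74 × 1.849 = 53.14 N·m clockwise.
Load: 60.9 × 9.81 = 597.4 N down at 2.44 m → arm 1.534 m, τ = 597.4 × 1.534 = 916.4 N·m clockwise.
Block: 9.76 × 9.81 = 95.75 N down at 0.86 m → arm 3.114 m, τ = 95.75 × 3.114 = 298.2 N·m clockwise.
Net load moment about support A = 1268 N·m clockwise.
Reaction R at support B is upward at 0.62 m, arm 3.354 m → moment R × 3.354 counterclockwise.
Setting net torque to zero: R × 3.354 = 1268 → R = 378 N.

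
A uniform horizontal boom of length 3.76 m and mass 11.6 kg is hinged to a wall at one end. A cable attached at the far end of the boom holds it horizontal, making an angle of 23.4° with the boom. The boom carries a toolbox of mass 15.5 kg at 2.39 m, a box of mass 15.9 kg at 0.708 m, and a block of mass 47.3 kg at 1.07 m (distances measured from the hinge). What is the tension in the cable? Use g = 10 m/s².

T ≈ 808 N

Sum moments about the hinge (the unknown hinge reaction has zero arm there).
Beam weight: 11.6 × 10 = 116 N down at 1.88 m → arm 1.88 m, τ = 116 × 1.88 = 218.1 N·m clockwise.
Toolbox: 15.5 × 10 = 155 N down at 2.39 m → arm 2.39 m, τ = 155 × 2.39 = 370.5 N·m clockwise.
Box: 15.9 × 10 = 159 N down at 0.708 m → arm 0.708 m, τ = 159 × 0.708 = 112.6 N·m clockwise.
Block: 47.3 × 10 = 473 N down at 1.07 m → arm 1.07 m, τ = 473 × 1.07 = 506.1 N·m clockwise.
Total clockwise load moment = 1207 N·m.
The cable tension T acts at 3.76 m; only its component perpendicular to the boom, T sinθ, produces torque. sin 23.4° = 0.3971.
For rotational equilibrium, T × 3.76 × 0.3971 = 1207, so T = 1207 / 1.493 = 808 N.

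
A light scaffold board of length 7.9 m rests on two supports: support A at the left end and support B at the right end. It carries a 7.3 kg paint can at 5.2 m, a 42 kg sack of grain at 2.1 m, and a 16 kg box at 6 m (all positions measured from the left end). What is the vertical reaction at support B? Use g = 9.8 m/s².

Choose support A as the axis so its reaction then has zero moment arm.
Paint can: 7.3 × 9.8 = 71.54 N down at 5.2 m → arm 5.2 m, τ = 71.54 × 5.2 = 372 N·m clockwise.
Sack of grain: 42 × 9.8 = 411.6 N down at 2.1 m → arm 2.1 m, τ = 411.6 × 2.1 = 864.4 N·m clockwise.
Box: 16 × 9.8 = 156.8 N down at 6 m → arm 6 m, τ = 156.8 × 6 = 940.8 N·m clockwise.
Net load moment about support A = 2177 N·m clockwise.
Reaction R at support B is upward at 7.9 m, arm 7.9 m → moment R × 7.9 counterclockwise.
Balancing moments: R × 7.9 = 2177, giving R = 276 N.

R_B ≈ 276 N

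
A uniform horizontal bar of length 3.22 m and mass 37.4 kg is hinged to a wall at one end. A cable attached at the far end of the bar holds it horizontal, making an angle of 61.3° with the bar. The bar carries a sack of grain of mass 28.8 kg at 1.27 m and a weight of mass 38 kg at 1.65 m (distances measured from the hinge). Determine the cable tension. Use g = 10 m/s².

T ≈ 565 N

Take moments about the hinge.
Beam weight: 37.4 × 10 = 374 N down at 1.61 m → arm 1.61 m, τ = 374 × 1.61 = 602.1 N·m clockwise.
Sack of grain: 28.8 × 10 = 288 N down at 1.27 m → arm 1.27 m, τ = 288 × 1.27 = 365.8 N·m clockwise.
Weight: 38 × 10 = 380 N down at 1.65 m → arm 1.65 m, τ = 380 × 1.65 = 627 N·m clockwise.
Total clockwise load moment = 1595 N·m.
The cable tension T acts at 3.22 m; only its component perpendicular to the bar, T sinθ, produces torque. sin 61.3° = 0.8771.
Balancing moments: T × 3.22 × 0.8771 = 1595, giving T = 1595 / 2.824 = 565 N.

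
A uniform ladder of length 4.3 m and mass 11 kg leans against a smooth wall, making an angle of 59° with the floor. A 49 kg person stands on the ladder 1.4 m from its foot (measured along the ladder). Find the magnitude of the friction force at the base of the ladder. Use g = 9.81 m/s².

f ≈ 126 N

Take moments about the foot of the ladder.
Ladder weight 11×9.81 = 107.9 N acts at 2.15 m along the ladder; its horizontal arm is 2.15·cos59° = 1.107 m → τ = 119.4 N·m clockwise.
Person: 49×9.81 = 480.7 N at 1.4 m → arm 0.7211 m → τ = 346.6 N·m clockwise.
Wall normal N acts horizontally at the top; its moment arm is the height L sinθ = 4.3·sin59° = 3.686 m, counterclockwise.
Setting net torque to zero: N × 3.686 = 466 → N = 126 N.
ΣFx = 0: friction at the foot balances the wall's push, so f = N_wall = 126 N.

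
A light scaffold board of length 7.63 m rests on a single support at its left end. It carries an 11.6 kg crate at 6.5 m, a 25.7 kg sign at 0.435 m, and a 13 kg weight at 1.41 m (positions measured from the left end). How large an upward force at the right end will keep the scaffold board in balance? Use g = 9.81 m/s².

About the left end:
Crate: 11.6 × 9.81 = 113.8 N down at 6.5 m → arm 6.5 m, τ = 113.8 × 6.5 = 739.7 N·m clockwise.
Sign: 25.7 × 9.81 = 252.1 N down at 0.435 m → arm 0.435 m, τ = 252.1 × 0.435 = 109.7 N·m clockwise.
Weight: 13 × 9.81 = 127.5 N down at 1.41 m → arm 1.41 m, τ = 127.5 × 1.41 = 179.8 N·m clockwise.
Net moment of the loads = 1029 N·m clockwise.
The upward force F acts at the right end, arm 7.63 m, giving F × 7.63 counterclockwise.
Balancing moments: F × 7.63 = 1029, giving F = 1029 / 7.63 = 135 N.

F ≈ 135 N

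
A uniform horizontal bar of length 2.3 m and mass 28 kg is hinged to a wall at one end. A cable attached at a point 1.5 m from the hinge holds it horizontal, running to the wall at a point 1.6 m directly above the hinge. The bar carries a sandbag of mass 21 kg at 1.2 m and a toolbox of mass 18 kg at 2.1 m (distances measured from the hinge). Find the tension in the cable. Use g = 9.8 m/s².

Take moments about the hinge.
Beam weight: 28 × 9.8 = 274.4 N down at 1.15 m → arm 1.15 m, τ = 274.4 × 1.15 = 315.6 N·m clockwise.
Sandbag: 21 × 9.8 = 205.8 N down at 1.2 m → arm 1.2 m, τ = 205.8 × 1.2 = 247 N·m clockwise.
Toolbox: 18 × 9.8 = 176.4 N down at 2.1 m → arm 2.1 m, τ = 176.4 × 2.1 = 370.4 N·m clockwise.
Total clockwise load moment = 933 N·m.
The cable tension T acts at 1.5 m; only its component perpendicular to the bar, T sinθ, produces torque. sinθ = h/√(h²+d²) = 1.6/√(1.6²+1.5²) = 0.7295.
Στ = 0 ⇒ T × 1.5 × 0.7295 = 933 ⇒ T = 933 / 1.094 = 853 N.

T ≈ 853 N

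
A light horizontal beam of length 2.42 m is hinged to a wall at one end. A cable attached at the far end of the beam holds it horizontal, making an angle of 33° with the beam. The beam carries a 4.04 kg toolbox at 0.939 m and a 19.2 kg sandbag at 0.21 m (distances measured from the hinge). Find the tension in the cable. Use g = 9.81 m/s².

Take moments about the hinge.
Toolbox: 4.04 × 9.81 = 39.63 N down at 0.939 m → arm 0.939 m, τ = 39.63 × 0.939 = 37.21 N·m clockwise.
Sandbag: 19.2 × 9.81 = 188.4 N down at 0.21 m → arm 0.21 m, τ = 188.4 × 0.21 = 39.56 N·m clockwise.
Total clockwise load moment = 76.77 N·m.
The cable tension T acts at 2.42 m; only its component perpendicular to the beam, T sinθ, produces torque. sin 33° = 0.5446.
Balancing moments: T × 2.42 × 0.5446 = 76.77, giving T = 76.77 / 1.318 = 58.2 N.

T ≈ 58.2 N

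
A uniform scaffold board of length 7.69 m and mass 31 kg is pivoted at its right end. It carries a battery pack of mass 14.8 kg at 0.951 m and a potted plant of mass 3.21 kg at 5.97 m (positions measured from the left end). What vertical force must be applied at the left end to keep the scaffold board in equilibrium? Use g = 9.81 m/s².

About the right end:
Beam weight: 31 × 9.81 = 304.1 N down at 3.845 m → arm 3.845 m, τ = 304.1 × 3.845 = 1169 N·m counterclockwise.
Battery pack: 14.8 × 9.81 = 145.2 N down at 0.951 m → arm 6.739 m, τ = 145.2 × 6.739 = 978.5 N·m counterclockwise.
Potted plant: 3.21 × 9.81 = 31.49 N down at 5.97 m → arm 1.72 m, τ = 31.49 × 1.72 = 54.16 N·m counterclockwise.
Net moment of the loads = 2202 N·m counterclockwise.
The upward force F acts at the left end, arm 7.69 m, giving F × 7.69 clockwise.
Balancing moments: F × 7.69 = 2202, giving F = 2202 / 7.69 = 286 N.

F ≈ 286 N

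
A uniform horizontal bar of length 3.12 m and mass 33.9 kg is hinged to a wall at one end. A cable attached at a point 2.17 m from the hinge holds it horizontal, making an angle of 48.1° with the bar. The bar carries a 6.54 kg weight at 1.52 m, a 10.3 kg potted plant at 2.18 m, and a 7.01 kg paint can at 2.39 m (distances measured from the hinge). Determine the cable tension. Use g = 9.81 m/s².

T ≈ 620 N

Take moments about the hinge.
Beam weight: 33.9 × 9.81 = 332.6 N down at 1.56 m → arm 1.56 m, τ = 332.6 × 1.56 = 518.9 N·m clockwise.
Weight: 6.54 × 9.81 = 64.16 N down at 1.52 m → arm 1.52 m, τ = 64.16 × 1.52 = 97.52 N·m clockwise.
Potted plant: 10.3 × 9.81 = 101 N down at 2.18 m → arm 2.18 m, τ = 101 × 2.18 = 220.2 N·m clockwise.
Paint can: 7.01 × 9.81 = 68.77 N down at 2.39 m → arm 2.39 m, τ = 68.77 × 2.39 = 164.4 N·m clockwise.
Total clockwise load moment = 1001 N·m.
The cable tension T acts at 2.17 m; only its component perpendicular to the bar, T sinθ, produces torque. sin 48.1° = 0.7443.
Στ = 0 ⇒ T × 2.17 × 0.7443 = 1001 ⇒ T = 1001 / 1.615 = 620 N.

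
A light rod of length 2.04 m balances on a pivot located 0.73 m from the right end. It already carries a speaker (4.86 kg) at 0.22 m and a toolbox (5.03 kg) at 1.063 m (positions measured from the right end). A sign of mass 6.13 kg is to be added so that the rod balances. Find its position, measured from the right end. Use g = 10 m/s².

x ≈ 0.861 m from the right end

Sum moments about the pivot (at 0.73 m from the right end) (the support reaction has zero arm there).
Speaker: 4.86 × 10 = 48.6 N down at 0.22 m → arm 0.51 m, τ = 48.6 × 0.51 = 24.79 N·m clockwise.
Toolbox: 5.03 × 10 = 50.3 N down at 1.063 m → arm 0.333 m, τ = 50.3 × 0.333 = 16.75 N·m counterclockwise.
Net moment of existing loads = 8.04 N·m clockwise.
The sign weighs 6.13 × 10 = 61.3 N and must supply an equal counterclockwise moment, so its lever arm about the pivot is 8.04 / 61.3 = 0.131 m.
That puts it at 0.73 + 0.131 = 0.861 m from the right end.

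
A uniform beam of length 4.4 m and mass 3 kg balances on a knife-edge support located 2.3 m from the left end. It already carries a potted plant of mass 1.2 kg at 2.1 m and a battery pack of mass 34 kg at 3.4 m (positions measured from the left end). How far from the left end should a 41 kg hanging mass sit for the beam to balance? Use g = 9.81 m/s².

x ≈ 1.4 m from the left end

Taking torques about the knife-edge support (at 2.3 m from the left end):
Beam weight: 3 × 9.81 = 29.43 N down at 2.2 m → arm 0.1 m, τ = 29.43 × 0.1 = 2.943 N·m counterclockwise.
Potted plant: 1.2 × 9.81 = 11.77 N down at 2.1 m → arm 0.2 m, τ = 11.77 × 0.2 = 2.354 N·m counterclockwise.
Battery pack: 34 × 9.81 = 333.5 N down at 3.4 m → arm 1.1 m, τ = 333.5 × 1.1 = 366.9 N·m clockwise.
Net moment of existing loads = 361.6 N·m clockwise.
The hanging mass weighs 41 × 9.81 = 402.2 N and must supply an equal counterclockwise moment, so its lever arm about the knife-edge support is 361.6 / 402.2 = 0.899 m.
That puts it at 2.3 − 0.899 = 1.4 m from the left end.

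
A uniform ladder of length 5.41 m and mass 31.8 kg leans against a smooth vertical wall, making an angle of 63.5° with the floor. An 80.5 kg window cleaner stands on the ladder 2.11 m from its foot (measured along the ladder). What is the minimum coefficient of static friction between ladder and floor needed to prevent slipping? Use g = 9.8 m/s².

μ_min ≈ 0.21

Sum moments about the foot of the ladder (the floor normal and friction both act there and drop out).
Ladder weight 31.8×9.8 = 311.6 N acts at 2.705 m along the ladder; its horizontal arm is 2.705·cos63.5° = 1.207 m → τ = 376.1 N·m clockwise.
Window cleaner: 80.5×9.8 = 788.9 N at 2.11 m → arm 0.9415 m → τ = 742.7 N·m clockwise.
Wall normal N acts horizontally at the top; its moment arm is the height L sinθ = 5.41·sin63.5° = 4.842 m, counterclockwise.
Balancing moments: N × 4.842 = 1119, giving N = 231.1 N.
ΣFx = 0 ⇒ f = N_wall = 231.1 N. ΣFy = 0 ⇒ N_floor = 1100 N.
μ_min = f / N_floor = 231.1 / 1100 = 0.21.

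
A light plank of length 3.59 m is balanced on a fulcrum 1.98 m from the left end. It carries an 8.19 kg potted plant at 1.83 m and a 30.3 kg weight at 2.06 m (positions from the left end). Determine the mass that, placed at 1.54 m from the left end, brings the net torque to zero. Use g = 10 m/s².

m ≈ 2.72 kg

Take moments about the fulcrum (at 1.98 m from the left end).
Potted plant: 8.19 × 10 = 81.9 N down at 1.83 m → arm 0.15 m, τ = 81.9 × 0.15 = 12.29 N·m counterclockwise.
Weight: 30.3 × 10 = 303 N down at 2.06 m → arm 0.08 m, τ = 303 × 0.08 = 24.24 N·m clockwise.
Net moment of known loads = 11.95 N·m clockwise.
An unknown mass m at 1.54 m has arm 0.44 m; its moment is m·g·0.44 counterclockwise.
Setting net torque to zero: m × 10 × 0.44 = 11.95 → m = 11.95 / (10 × 0.44) = 2.72 kg.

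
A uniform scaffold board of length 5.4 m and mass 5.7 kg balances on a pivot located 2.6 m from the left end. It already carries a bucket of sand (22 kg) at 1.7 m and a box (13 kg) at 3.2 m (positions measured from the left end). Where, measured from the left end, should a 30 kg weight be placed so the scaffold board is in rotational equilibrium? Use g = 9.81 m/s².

Taking torques about the pivot (at 2.6 m from the left end):
Beam weight: 5.7 × 9.81 = 55.92 N down at 2.7 m → arm 0.1 m, τ = 55.92 × 0.1 = 5.592 N·m clockwise.
Bucket of sand: 22 × 9.81 = 215.8 N down at 1.7 m → arm 0.9 m, τ = 215.8 × 0.9 = 194.2 N·m counterclockwise.
Box: 13 × 9.81 = 127.5 N down at 3.2 m → arm 0.6 m, τ = 127.5 × 0.6 = 76.5 N·m clockwise.
Net moment of existing loads = 112.1 N·m counterclockwise.
The weight weighs 30 × 9.81 = 294.3 N and must supply an equal clockwise moment, so its lever arm about the pivot is 112.1 / 294.3 = 0.381 m.
That puts it at 2.6 + 0.381 = 2.98 m from the left end.

x ≈ 2.98 m from the left end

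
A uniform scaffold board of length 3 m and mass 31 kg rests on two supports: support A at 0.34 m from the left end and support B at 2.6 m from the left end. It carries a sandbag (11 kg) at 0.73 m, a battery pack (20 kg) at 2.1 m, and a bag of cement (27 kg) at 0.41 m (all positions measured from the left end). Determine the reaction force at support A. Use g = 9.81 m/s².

R_A ≈ 537 N

Taking torques about support B:
Beam weight: 31 × 9.81 = 304.1 N down at 1.5 m → arm 1.1 m, τ = 304.1 × 1.1 = 334.5 N·m counterclockwise.
Sandbag: 11 × 9.81 = 107.9 N down at 0.73 m → arm 1.87 m, τ = 107.9 × 1.87 = 201.8 N·m counterclockwise.
Battery pack: 20 × 9.81 = 196.2 N down at 2.1 m → arm 0.5 m, τ = 196.2 × 0.5 = 98.1 N·m counterclockwise.
Bag of cement: 27 × 9.81 = 264.9 N down at 0.41 m → arm 2.19 m, τ = 264.9 × 2.19 = 580.1 N·m counterclockwise.
Net load moment about support B = 1214 N·m counterclockwise.
Reaction R at support A is upward at 0.34 m, arm 2.26 m → moment R × 2.26 clockwise.
Στ = 0 ⇒ R × 2.26 = 1214 ⇒ R = 537 N.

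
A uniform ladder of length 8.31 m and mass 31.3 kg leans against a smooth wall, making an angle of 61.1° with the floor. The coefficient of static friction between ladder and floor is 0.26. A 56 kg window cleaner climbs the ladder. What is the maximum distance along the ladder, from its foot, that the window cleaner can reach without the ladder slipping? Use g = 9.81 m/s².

d ≈ 3.78 m

Choose the foot of the ladder as the axis so the floor normal and friction both act there and drop out.
Ladder weight 31.3×9.81 = 307.1 N acts at 4.155 m along the ladder; its horizontal arm is 4.155·cos61.1° = 2.008 m → τ = 616.7 N·m clockwise.
Window cleaner weight 56×9.81 = 549.4 N at distance d → arm d·cos61.1° → τ = 549.4·d·0.4833 clockwise.
Wall normal N at the top has arm L sinθ = 7.275 m counterclockwise, so Στ = 0 gives N·7.275 = 616.7 + 265.5·d.
ΣFy = 0 ⇒ N_floor = 856.5 N, so the maximum friction is μ_s·N_floor = 0.26×856.5 = 222.7 N. ΣFx = 0 ⇒ N_wall = f, so at the slipping point N = 222.7 N.
Substituting: 222.7×7.275 = 616.7 + 265.5·d ⇒ d = (1620 − 616.7) / 265.5 = 3.78 m.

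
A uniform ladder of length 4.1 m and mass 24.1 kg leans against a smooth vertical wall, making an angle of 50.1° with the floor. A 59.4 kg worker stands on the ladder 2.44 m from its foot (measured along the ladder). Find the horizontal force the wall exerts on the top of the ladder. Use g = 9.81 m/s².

N_wall ≈ 389 N

Take moments about the foot of the ladder.
Ladder weight 24.1×9.81 = 236.4 N acts at 2.05 m along the ladder; its horizontal arm is 2.05·cos50.1° = 1.315 m → τ = 310.9 N·m clockwise.
Worker: 59.4×9.81 = 582.7 N at 2.44 m → arm 1.565 m → τ = 911.9 N·m clockwise.
Wall normal N acts horizontally at the top; its moment arm is the height L sinθ = 4.1·sin50.1° = 3.145 m, counterclockwise.
For rotational equilibrium, N × 3.145 = 1223, so N = 389 N.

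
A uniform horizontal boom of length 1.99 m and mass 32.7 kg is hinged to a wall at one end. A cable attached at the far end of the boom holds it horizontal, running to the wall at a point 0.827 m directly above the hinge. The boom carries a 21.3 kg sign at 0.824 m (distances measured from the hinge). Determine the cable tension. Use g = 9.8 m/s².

T ≈ 643 N

Sum moments about the hinge (the unknown hinge reaction has zero arm there).
Beam weight: 32.7 × 9.8 = 320.5 N down at 0.995 m → arm 0.995 m, τ = 320.5 × 0.995 = 318.9 N·m clockwise.
Sign: 21.3 × 9.8 = 208.7 N down at 0.824 m → arm 0.824 m, τ = 208.7 × 0.824 = 172 N·m clockwise.
Total clockwise load moment = 490.9 N·m.
The cable tension T acts at 1.99 m; only its component perpendicular to the boom, T sinθ, produces torque. sinθ = h/√(h²+d²) = 0.827/√(0.827²+1.99²) = 0.3838.
Setting net torque to zero: T × 1.99 × 0.3838 = 490.9 → T = 490.9 / 0.7638 = 643 N.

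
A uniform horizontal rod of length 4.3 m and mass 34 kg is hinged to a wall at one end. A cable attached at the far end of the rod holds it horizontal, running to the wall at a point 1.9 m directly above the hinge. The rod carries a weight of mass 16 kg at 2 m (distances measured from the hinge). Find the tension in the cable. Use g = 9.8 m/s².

Choose the hinge as the axis so the unknown hinge reaction has zero arm there.
Beam weight: 34 × 9.8 = 333.2 N down at 2.15 m → arm 2.15 m, τ = 333.2 × 2.15 = 716.4 N·m clockwise.
Weight: 16 × 9.8 = 156.8 N down at 2 m → arm 2 m, τ = 156.8 × 2 = 313.6 N·m clockwise.
Total clockwise load moment = 1030 N·m.
The cable tension T acts at 4.3 m; only its component perpendicular to the rod, T sinθ, produces torque. sinθ = h/√(h²+d²) = 1.9/√(1.9²+4.3²) = 0.4042.
Στ = 0 ⇒ T × 4.3 × 0.4042 = 1030 ⇒ T = 1030 / 1.738 = 593 N.

T ≈ 593 N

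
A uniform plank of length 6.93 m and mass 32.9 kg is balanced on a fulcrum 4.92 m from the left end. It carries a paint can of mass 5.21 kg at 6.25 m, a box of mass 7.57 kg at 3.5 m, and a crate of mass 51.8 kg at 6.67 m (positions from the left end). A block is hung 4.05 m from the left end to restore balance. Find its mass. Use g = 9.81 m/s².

Take moments about the fulcrum (at 4.92 m from the left end).
Beam weight: 32.9 × 9.81 = 322.7 N down at 3.465 m → arm 1.455 m, τ = 322.7 × 1.455 = 469.5 N·m counterclockwise.
Paint can: 5.21 × 9.81 = 51.11 N down at 6.25 m → arm 1.33 m, τ = 51.11 × 1.33 = 67.98 N·m clockwise.
Box: 7.57 × 9.81 = 74.26 N down at 3.5 m → arm 1.42 m, τ = 74.26 × 1.42 = 105.4 N·m counterclockwise.
Crate: 51.8 × 9.81 = 508.2 N down at 6.67 m → arm 1.75 m, τ = 508.2 × 1.75 = 889.4 N·m clockwise.
Net moment of known loads = 382.5 N·m clockwise.
An unknown mass m at 4.05 m has arm 0.87 m; its moment is m·g·0.87 counterclockwise.
Balancing moments: m × 9.81 × 0.87 = 382.5, giving m = 382.5 / (9.81 × 0.87) = 44.8 kg.

m ≈ 44.8 kg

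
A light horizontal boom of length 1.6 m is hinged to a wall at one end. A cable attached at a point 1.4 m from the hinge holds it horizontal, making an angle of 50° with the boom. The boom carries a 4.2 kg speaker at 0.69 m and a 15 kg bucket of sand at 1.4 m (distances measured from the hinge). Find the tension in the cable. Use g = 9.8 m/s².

T ≈ 218 N

Take moments about the hinge.
Speaker: 4.2 × 9.8 = 41.16 N down at 0.69 m → arm 0.69 m, τ = 41.16 × 0.69 = 28.4 N·m clockwise.
Bucket of sand: 15 × 9.8 = 147 N down at 1.4 m → arm 1.4 m, τ = 147 × 1.4 = 205.8 N·m clockwise.
Total clockwise load moment = 234.2 N·m.
The cable tension T acts at 1.4 m; only its component perpendicular to the boom, T sinθ, produces torque. sin 50° = 0.766.
For rotational equilibrium, T × 1.4 × 0.766 = 234.2, so T = 234.2 / 1.072 = 218 N.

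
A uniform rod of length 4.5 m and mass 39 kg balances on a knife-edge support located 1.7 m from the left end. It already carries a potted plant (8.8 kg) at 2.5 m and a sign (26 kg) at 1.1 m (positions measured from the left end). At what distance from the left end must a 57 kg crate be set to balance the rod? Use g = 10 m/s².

x ≈ 1.47 m from the left end

Choose the knife-edge support (at 1.7 m from the left end) as the axis so the support reaction has zero arm there.
Beam weight: 39 × 10 = 390 N down at 2.25 m → arm 0.55 m, τ = 390 × 0.55 = 214.5 N·m clockwise.
Potted plant: 8.8 × 10 = 88 N down at 2.5 m → arm 0.8 m, τ = 88 × 0.8 = 70.4 N·m clockwise.
Sign: 26 × 10 = 260 N down at 1.1 m → arm 0.6 m, τ = 260 × 0.6 = 156 N·m counterclockwise.
Net moment of existing loads = 128.9 N·m clockwise.
The crate weighs 57 × 10 = 570 N and must supply an equal counterclockwise moment, so its lever arm about the knife-edge support is 128.9 / 570 = 0.226 m.
That puts it at 1.7 − 0.226 = 1.47 m from the left end.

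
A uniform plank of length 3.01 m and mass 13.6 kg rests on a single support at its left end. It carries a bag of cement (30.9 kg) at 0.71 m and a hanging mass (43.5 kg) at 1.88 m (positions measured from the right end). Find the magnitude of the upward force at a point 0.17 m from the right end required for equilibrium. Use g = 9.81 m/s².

F ≈ 486 N

About the left end:
Beam weight: 13.6 × 9.81 = 133.4 N down at 1.505 m → arm 1.505 m, τ = 133.4 × 1.505 = 200.8 N·m clockwise.
Bag of cement: 30.9 × 9.81 = 303.1 N down at 0.71 m → arm 2.3 m, τ = 303.1 × 2.3 = 697.1 N·m clockwise.
Hanging mass: 43.5 × 9.81 = 426.7 N down at 1.88 m → arm 1.13 m, τ = 426.7 × 1.13 = 482.2 N·m clockwise.
Net moment of the loads = 1380 N·m clockwise.
The upward force F acts at a point 0.17 m from the right end, arm 2.84 m, giving F × 2.84 counterclockwise.
Setting net torque to zero: F × 2.84 = 1380 → F = 1380 / 2.84 = 486 N.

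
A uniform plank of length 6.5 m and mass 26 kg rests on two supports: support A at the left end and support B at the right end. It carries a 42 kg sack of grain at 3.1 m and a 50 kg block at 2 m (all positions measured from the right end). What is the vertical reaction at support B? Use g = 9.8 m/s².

R_B ≈ 682 N

Taking torques about support A:
Beam weight: 26 × 9.8 = 254.8 N down at 3.25 m → arm 3.25 m, τ = 254.8 × 3.25 = 828.1 N·m clockwise.
Sack of grain: 42 × 9.8 = 411.6 N down at 3.1 m → arm 3.4 m, τ = 411.6 × 3.4 = 1399 N·m clockwise.
Block: 50 × 9.8 = 490 N down at 2 m → arm 4.5 m, τ = 490 × 4.5 = 2205 N·m clockwise.
Net load moment about support A = 4432 N·m clockwise.
Reaction R at support B is upward at 0 m, arm 6.5 m → moment R × 6.5 counterclockwise.
Setting net torque to zero: R × 6.5 = 4432 → R = 682 N.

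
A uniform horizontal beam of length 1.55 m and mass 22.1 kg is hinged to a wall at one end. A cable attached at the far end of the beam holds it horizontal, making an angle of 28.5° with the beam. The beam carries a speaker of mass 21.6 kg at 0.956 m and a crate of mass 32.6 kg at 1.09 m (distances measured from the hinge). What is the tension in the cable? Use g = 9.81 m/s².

T ≈ 972 N

About the hinge:
Beam weight: 22.1 × 9.81 = 216.8 N down at 0.775 m → arm 0.775 m, τ = 216.8 × 0.775 = 168 N·m clockwise.
Speaker: 21.6 × 9.81 = 211.9 N down at 0.956 m → arm 0.956 m, τ = 211.9 × 0.956 = 202.6 N·m clockwise.
Crate: 32.6 × 9.81 = 319.8 N down at 1.09 m → arm 1.09 m, τ = 319.8 × 1.09 = 348.6 N·m clockwise.
Total clockwise load moment = 719.2 N·m.
The cable tension T acts at 1.55 m; only its component perpendicular to the beam, T sinθ, produces torque. sin 28.5° = 0.4772.
Setting net torque to zero: T × 1.55 × 0.4772 = 719.2 → T = 719.2 / 0.7397 = 972 N.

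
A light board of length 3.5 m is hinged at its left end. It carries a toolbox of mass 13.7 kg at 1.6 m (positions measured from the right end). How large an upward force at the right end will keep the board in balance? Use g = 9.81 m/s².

F ≈ 73 N

Sum moments about the left end (the unknown pivot reaction has zero arm there).
Toolbox: 13.7 × 9.81 = 134.4 N down at 1.6 m → arm 1.9 m, τ = 134.4 × 1.9 = 255.4 N·m clockwise.
Net moment of the loads = 255.4 N·m clockwise.
The upward force F acts at the right end, arm 3.5 m, giving F × 3.5 counterclockwise.
For rotational equilibrium, F × 3.5 = 255.4, so F = 255.4 / 3.5 = 73 N.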